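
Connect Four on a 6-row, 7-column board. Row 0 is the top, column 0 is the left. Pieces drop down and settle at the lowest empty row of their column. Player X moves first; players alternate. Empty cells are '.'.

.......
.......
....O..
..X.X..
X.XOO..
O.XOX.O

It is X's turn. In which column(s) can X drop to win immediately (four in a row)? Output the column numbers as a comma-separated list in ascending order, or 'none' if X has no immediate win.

Answer: 2

Derivation:
col 0: drop X → no win
col 1: drop X → no win
col 2: drop X → WIN!
col 3: drop X → no win
col 4: drop X → no win
col 5: drop X → no win
col 6: drop X → no win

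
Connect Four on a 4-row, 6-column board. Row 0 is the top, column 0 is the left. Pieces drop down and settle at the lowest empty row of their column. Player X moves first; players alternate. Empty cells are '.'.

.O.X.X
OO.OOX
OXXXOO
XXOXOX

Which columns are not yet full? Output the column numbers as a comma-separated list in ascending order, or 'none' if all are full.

Answer: 0,2,4

Derivation:
col 0: top cell = '.' → open
col 1: top cell = 'O' → FULL
col 2: top cell = '.' → open
col 3: top cell = 'X' → FULL
col 4: top cell = '.' → open
col 5: top cell = 'X' → FULL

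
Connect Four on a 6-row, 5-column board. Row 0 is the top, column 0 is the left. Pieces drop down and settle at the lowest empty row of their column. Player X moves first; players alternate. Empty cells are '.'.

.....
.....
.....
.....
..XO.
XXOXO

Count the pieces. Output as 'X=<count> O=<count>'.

X=4 O=3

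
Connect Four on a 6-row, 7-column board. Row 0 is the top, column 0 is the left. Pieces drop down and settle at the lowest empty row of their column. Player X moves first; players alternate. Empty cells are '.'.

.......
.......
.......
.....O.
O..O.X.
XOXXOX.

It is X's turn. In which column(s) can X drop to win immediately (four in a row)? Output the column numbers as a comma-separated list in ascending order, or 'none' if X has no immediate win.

col 0: drop X → no win
col 1: drop X → no win
col 2: drop X → no win
col 3: drop X → no win
col 4: drop X → no win
col 5: drop X → no win
col 6: drop X → no win

Answer: none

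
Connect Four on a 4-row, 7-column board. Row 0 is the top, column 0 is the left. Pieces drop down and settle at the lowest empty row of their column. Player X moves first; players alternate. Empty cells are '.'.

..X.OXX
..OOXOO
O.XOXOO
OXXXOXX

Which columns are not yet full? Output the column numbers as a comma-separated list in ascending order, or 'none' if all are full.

Answer: 0,1,3

Derivation:
col 0: top cell = '.' → open
col 1: top cell = '.' → open
col 2: top cell = 'X' → FULL
col 3: top cell = '.' → open
col 4: top cell = 'O' → FULL
col 5: top cell = 'X' → FULL
col 6: top cell = 'X' → FULL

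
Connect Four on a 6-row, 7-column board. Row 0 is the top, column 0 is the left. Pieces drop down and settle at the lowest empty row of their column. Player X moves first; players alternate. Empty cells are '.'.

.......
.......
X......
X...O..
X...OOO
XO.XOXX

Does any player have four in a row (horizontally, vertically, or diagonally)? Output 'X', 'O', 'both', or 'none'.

X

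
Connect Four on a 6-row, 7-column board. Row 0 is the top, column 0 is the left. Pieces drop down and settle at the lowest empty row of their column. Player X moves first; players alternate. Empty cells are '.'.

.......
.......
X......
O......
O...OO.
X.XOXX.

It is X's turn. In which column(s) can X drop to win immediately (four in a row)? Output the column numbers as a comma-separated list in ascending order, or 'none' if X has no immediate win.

Answer: none

Derivation:
col 0: drop X → no win
col 1: drop X → no win
col 2: drop X → no win
col 3: drop X → no win
col 4: drop X → no win
col 5: drop X → no win
col 6: drop X → no win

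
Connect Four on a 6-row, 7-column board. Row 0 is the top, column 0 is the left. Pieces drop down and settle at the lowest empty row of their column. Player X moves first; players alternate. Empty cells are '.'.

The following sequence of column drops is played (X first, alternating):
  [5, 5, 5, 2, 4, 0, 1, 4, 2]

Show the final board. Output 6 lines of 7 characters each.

Move 1: X drops in col 5, lands at row 5
Move 2: O drops in col 5, lands at row 4
Move 3: X drops in col 5, lands at row 3
Move 4: O drops in col 2, lands at row 5
Move 5: X drops in col 4, lands at row 5
Move 6: O drops in col 0, lands at row 5
Move 7: X drops in col 1, lands at row 5
Move 8: O drops in col 4, lands at row 4
Move 9: X drops in col 2, lands at row 4

Answer: .......
.......
.......
.....X.
..X.OO.
OXO.XX.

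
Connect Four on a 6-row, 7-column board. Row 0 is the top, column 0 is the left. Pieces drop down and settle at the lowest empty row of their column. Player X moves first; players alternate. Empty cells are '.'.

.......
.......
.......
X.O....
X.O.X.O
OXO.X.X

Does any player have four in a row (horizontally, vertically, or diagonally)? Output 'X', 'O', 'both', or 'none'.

none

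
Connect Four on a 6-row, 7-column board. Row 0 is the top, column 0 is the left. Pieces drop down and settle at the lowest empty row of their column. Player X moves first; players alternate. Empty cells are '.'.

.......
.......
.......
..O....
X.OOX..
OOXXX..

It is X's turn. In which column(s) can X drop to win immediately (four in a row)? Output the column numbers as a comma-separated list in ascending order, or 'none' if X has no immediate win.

col 0: drop X → no win
col 1: drop X → no win
col 2: drop X → no win
col 3: drop X → no win
col 4: drop X → no win
col 5: drop X → WIN!
col 6: drop X → no win

Answer: 5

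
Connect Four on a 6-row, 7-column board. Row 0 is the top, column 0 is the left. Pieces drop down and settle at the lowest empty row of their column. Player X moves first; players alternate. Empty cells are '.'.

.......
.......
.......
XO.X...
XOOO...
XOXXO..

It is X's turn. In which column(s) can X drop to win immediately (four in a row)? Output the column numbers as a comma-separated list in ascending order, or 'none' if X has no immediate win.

Answer: 0

Derivation:
col 0: drop X → WIN!
col 1: drop X → no win
col 2: drop X → no win
col 3: drop X → no win
col 4: drop X → no win
col 5: drop X → no win
col 6: drop X → no win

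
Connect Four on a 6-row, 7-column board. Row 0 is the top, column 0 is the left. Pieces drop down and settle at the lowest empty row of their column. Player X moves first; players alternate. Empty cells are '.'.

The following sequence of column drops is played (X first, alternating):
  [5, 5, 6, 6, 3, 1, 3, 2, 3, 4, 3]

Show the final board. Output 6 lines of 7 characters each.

Move 1: X drops in col 5, lands at row 5
Move 2: O drops in col 5, lands at row 4
Move 3: X drops in col 6, lands at row 5
Move 4: O drops in col 6, lands at row 4
Move 5: X drops in col 3, lands at row 5
Move 6: O drops in col 1, lands at row 5
Move 7: X drops in col 3, lands at row 4
Move 8: O drops in col 2, lands at row 5
Move 9: X drops in col 3, lands at row 3
Move 10: O drops in col 4, lands at row 5
Move 11: X drops in col 3, lands at row 2

Answer: .......
.......
...X...
...X...
...X.OO
.OOXOXX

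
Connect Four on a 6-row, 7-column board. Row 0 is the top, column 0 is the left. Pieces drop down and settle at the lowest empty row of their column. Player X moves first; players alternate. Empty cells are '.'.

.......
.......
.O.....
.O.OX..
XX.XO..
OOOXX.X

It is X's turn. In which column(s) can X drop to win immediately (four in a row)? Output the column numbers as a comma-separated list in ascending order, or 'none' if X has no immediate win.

col 0: drop X → no win
col 1: drop X → no win
col 2: drop X → WIN!
col 3: drop X → no win
col 4: drop X → no win
col 5: drop X → WIN!
col 6: drop X → no win

Answer: 2,5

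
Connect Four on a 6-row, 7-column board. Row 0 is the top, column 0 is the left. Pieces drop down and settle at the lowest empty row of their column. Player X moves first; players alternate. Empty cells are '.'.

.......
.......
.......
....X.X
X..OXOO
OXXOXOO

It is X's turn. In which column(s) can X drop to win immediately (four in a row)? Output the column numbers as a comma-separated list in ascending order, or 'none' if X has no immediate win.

Answer: 4

Derivation:
col 0: drop X → no win
col 1: drop X → no win
col 2: drop X → no win
col 3: drop X → no win
col 4: drop X → WIN!
col 5: drop X → no win
col 6: drop X → no win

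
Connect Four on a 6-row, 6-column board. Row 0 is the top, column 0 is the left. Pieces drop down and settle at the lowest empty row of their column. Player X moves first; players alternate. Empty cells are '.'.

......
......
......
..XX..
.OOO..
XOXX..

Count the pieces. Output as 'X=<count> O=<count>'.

X=5 O=4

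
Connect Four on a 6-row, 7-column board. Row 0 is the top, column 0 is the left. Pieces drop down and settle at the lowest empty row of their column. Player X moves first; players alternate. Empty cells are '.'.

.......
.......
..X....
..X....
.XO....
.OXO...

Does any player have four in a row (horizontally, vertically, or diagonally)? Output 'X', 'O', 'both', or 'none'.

none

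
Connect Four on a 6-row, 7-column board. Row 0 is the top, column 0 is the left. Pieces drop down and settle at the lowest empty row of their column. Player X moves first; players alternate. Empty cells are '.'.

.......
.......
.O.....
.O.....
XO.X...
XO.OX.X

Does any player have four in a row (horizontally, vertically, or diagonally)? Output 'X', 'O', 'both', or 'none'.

O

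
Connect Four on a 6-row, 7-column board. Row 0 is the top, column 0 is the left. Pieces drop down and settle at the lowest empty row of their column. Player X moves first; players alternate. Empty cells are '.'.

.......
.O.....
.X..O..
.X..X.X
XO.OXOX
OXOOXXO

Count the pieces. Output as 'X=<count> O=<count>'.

X=10 O=9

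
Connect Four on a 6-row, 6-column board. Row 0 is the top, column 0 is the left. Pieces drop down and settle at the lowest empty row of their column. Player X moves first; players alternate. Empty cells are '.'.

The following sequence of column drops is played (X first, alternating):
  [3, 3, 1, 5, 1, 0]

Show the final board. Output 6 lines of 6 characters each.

Move 1: X drops in col 3, lands at row 5
Move 2: O drops in col 3, lands at row 4
Move 3: X drops in col 1, lands at row 5
Move 4: O drops in col 5, lands at row 5
Move 5: X drops in col 1, lands at row 4
Move 6: O drops in col 0, lands at row 5

Answer: ......
......
......
......
.X.O..
OX.X.O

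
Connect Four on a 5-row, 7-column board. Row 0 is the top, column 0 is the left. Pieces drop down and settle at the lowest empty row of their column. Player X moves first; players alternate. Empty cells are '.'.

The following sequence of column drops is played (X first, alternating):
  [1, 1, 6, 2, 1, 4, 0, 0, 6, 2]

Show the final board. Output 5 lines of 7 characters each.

Answer: .......
.......
.X.....
OOO...X
XXO.O.X

Derivation:
Move 1: X drops in col 1, lands at row 4
Move 2: O drops in col 1, lands at row 3
Move 3: X drops in col 6, lands at row 4
Move 4: O drops in col 2, lands at row 4
Move 5: X drops in col 1, lands at row 2
Move 6: O drops in col 4, lands at row 4
Move 7: X drops in col 0, lands at row 4
Move 8: O drops in col 0, lands at row 3
Move 9: X drops in col 6, lands at row 3
Move 10: O drops in col 2, lands at row 3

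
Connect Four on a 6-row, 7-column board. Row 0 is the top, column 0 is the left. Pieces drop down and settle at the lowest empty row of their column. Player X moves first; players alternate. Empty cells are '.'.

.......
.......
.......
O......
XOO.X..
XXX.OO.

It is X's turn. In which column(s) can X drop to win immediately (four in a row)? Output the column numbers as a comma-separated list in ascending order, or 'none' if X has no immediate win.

Answer: 3

Derivation:
col 0: drop X → no win
col 1: drop X → no win
col 2: drop X → no win
col 3: drop X → WIN!
col 4: drop X → no win
col 5: drop X → no win
col 6: drop X → no win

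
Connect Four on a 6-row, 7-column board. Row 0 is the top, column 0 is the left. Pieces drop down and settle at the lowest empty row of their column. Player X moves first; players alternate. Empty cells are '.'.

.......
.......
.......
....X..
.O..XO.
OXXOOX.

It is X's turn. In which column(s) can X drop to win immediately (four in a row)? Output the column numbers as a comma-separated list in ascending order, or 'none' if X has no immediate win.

col 0: drop X → no win
col 1: drop X → no win
col 2: drop X → no win
col 3: drop X → no win
col 4: drop X → no win
col 5: drop X → no win
col 6: drop X → no win

Answer: none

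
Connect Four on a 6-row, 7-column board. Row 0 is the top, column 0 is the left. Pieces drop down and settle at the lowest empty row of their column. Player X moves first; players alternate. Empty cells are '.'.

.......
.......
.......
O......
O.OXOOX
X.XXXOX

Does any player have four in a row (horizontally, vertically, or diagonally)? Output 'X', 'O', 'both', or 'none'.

none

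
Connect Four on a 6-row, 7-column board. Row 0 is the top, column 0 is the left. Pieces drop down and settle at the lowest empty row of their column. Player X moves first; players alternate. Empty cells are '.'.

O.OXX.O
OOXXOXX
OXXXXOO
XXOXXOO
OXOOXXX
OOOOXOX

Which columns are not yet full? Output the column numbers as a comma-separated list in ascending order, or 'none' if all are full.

col 0: top cell = 'O' → FULL
col 1: top cell = '.' → open
col 2: top cell = 'O' → FULL
col 3: top cell = 'X' → FULL
col 4: top cell = 'X' → FULL
col 5: top cell = '.' → open
col 6: top cell = 'O' → FULL

Answer: 1,5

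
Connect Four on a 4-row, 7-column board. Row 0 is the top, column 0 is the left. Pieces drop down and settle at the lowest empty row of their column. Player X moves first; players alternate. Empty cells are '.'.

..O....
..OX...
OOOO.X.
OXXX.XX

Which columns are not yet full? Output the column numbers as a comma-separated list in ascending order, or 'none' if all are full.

col 0: top cell = '.' → open
col 1: top cell = '.' → open
col 2: top cell = 'O' → FULL
col 3: top cell = '.' → open
col 4: top cell = '.' → open
col 5: top cell = '.' → open
col 6: top cell = '.' → open

Answer: 0,1,3,4,5,6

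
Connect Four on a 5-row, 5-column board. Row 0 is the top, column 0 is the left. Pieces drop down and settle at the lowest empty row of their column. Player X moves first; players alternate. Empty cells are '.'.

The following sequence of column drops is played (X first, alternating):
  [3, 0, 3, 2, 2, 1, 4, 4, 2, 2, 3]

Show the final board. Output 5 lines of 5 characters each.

Answer: .....
..O..
..XX.
..XXO
OOOXX

Derivation:
Move 1: X drops in col 3, lands at row 4
Move 2: O drops in col 0, lands at row 4
Move 3: X drops in col 3, lands at row 3
Move 4: O drops in col 2, lands at row 4
Move 5: X drops in col 2, lands at row 3
Move 6: O drops in col 1, lands at row 4
Move 7: X drops in col 4, lands at row 4
Move 8: O drops in col 4, lands at row 3
Move 9: X drops in col 2, lands at row 2
Move 10: O drops in col 2, lands at row 1
Move 11: X drops in col 3, lands at row 2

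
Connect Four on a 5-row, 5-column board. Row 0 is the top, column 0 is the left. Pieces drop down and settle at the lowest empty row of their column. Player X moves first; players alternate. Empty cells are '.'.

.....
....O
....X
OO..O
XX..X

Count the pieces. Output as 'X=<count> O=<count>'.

X=4 O=4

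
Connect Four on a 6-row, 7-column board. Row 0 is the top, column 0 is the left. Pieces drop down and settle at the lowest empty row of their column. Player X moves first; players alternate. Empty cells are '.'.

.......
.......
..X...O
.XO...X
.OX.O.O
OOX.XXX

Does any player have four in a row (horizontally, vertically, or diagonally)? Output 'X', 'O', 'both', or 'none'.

none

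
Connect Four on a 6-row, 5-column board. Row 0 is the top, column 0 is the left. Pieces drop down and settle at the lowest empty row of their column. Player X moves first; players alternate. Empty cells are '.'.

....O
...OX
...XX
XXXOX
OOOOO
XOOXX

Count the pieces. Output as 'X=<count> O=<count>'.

X=10 O=10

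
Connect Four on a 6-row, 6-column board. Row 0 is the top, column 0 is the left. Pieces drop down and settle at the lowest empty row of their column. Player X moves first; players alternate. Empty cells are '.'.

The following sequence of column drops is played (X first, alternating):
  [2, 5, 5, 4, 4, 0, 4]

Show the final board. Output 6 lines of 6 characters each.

Move 1: X drops in col 2, lands at row 5
Move 2: O drops in col 5, lands at row 5
Move 3: X drops in col 5, lands at row 4
Move 4: O drops in col 4, lands at row 5
Move 5: X drops in col 4, lands at row 4
Move 6: O drops in col 0, lands at row 5
Move 7: X drops in col 4, lands at row 3

Answer: ......
......
......
....X.
....XX
O.X.OO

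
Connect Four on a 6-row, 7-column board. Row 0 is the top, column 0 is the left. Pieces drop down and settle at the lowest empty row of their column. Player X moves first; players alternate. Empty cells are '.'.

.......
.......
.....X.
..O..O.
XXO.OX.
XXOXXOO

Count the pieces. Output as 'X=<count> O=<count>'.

X=8 O=7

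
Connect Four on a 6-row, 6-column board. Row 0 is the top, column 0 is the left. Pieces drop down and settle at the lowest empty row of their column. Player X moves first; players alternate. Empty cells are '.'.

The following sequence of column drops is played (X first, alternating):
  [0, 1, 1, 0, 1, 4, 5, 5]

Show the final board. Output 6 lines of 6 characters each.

Move 1: X drops in col 0, lands at row 5
Move 2: O drops in col 1, lands at row 5
Move 3: X drops in col 1, lands at row 4
Move 4: O drops in col 0, lands at row 4
Move 5: X drops in col 1, lands at row 3
Move 6: O drops in col 4, lands at row 5
Move 7: X drops in col 5, lands at row 5
Move 8: O drops in col 5, lands at row 4

Answer: ......
......
......
.X....
OX...O
XO..OX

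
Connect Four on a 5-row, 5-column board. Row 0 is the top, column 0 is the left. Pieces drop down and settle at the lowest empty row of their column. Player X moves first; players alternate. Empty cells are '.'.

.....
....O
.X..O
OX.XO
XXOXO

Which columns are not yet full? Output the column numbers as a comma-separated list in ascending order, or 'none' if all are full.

col 0: top cell = '.' → open
col 1: top cell = '.' → open
col 2: top cell = '.' → open
col 3: top cell = '.' → open
col 4: top cell = '.' → open

Answer: 0,1,2,3,4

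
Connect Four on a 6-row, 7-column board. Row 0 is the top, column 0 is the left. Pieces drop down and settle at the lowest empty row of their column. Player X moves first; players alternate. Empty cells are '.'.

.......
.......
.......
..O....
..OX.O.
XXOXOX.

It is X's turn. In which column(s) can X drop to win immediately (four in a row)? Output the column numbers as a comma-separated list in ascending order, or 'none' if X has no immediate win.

col 0: drop X → no win
col 1: drop X → no win
col 2: drop X → no win
col 3: drop X → no win
col 4: drop X → no win
col 5: drop X → no win
col 6: drop X → no win

Answer: none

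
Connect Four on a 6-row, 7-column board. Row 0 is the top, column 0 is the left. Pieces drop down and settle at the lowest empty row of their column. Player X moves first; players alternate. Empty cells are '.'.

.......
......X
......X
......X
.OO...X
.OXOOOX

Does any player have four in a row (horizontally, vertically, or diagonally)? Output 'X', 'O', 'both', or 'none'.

X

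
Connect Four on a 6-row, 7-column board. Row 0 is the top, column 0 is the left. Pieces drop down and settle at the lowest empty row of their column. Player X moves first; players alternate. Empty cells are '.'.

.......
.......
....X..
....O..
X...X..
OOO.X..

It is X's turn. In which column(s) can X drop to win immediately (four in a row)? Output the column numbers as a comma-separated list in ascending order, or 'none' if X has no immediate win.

Answer: none

Derivation:
col 0: drop X → no win
col 1: drop X → no win
col 2: drop X → no win
col 3: drop X → no win
col 4: drop X → no win
col 5: drop X → no win
col 6: drop X → no win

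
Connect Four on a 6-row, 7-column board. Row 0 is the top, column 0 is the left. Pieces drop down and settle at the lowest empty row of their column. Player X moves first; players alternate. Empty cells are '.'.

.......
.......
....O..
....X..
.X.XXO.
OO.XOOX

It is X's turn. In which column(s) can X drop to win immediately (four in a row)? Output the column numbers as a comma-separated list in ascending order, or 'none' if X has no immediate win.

Answer: none

Derivation:
col 0: drop X → no win
col 1: drop X → no win
col 2: drop X → no win
col 3: drop X → no win
col 4: drop X → no win
col 5: drop X → no win
col 6: drop X → no win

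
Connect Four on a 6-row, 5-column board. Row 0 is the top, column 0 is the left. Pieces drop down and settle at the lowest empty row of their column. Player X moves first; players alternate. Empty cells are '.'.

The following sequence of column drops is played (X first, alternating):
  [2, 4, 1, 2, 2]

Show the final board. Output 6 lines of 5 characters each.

Move 1: X drops in col 2, lands at row 5
Move 2: O drops in col 4, lands at row 5
Move 3: X drops in col 1, lands at row 5
Move 4: O drops in col 2, lands at row 4
Move 5: X drops in col 2, lands at row 3

Answer: .....
.....
.....
..X..
..O..
.XX.O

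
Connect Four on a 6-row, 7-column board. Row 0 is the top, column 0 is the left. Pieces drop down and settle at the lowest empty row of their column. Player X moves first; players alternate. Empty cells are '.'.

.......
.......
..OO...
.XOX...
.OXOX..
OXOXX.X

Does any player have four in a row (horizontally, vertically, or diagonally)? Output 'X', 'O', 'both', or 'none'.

O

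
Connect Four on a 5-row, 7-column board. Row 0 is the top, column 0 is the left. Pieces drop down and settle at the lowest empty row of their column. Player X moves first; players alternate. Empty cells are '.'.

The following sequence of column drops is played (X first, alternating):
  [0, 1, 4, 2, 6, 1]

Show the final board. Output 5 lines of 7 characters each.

Move 1: X drops in col 0, lands at row 4
Move 2: O drops in col 1, lands at row 4
Move 3: X drops in col 4, lands at row 4
Move 4: O drops in col 2, lands at row 4
Move 5: X drops in col 6, lands at row 4
Move 6: O drops in col 1, lands at row 3

Answer: .......
.......
.......
.O.....
XOO.X.X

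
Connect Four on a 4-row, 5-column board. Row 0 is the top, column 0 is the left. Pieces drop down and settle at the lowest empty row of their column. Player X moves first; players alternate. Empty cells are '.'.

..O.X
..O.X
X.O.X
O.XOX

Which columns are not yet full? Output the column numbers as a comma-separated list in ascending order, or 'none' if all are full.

col 0: top cell = '.' → open
col 1: top cell = '.' → open
col 2: top cell = 'O' → FULL
col 3: top cell = '.' → open
col 4: top cell = 'X' → FULL

Answer: 0,1,3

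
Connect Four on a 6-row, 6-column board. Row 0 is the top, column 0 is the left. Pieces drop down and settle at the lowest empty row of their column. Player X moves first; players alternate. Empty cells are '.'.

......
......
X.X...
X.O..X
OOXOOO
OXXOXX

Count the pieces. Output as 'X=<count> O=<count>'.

X=9 O=8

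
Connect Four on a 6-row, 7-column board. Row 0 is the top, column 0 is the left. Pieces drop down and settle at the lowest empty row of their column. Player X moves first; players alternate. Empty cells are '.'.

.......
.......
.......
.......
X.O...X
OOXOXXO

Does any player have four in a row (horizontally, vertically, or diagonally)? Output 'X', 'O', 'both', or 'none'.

none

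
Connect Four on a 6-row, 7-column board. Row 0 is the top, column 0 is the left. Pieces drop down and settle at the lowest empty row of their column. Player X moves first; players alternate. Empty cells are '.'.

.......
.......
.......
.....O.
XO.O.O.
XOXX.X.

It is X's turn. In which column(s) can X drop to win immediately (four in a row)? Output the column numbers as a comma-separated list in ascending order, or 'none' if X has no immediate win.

col 0: drop X → no win
col 1: drop X → no win
col 2: drop X → no win
col 3: drop X → no win
col 4: drop X → WIN!
col 5: drop X → no win
col 6: drop X → no win

Answer: 4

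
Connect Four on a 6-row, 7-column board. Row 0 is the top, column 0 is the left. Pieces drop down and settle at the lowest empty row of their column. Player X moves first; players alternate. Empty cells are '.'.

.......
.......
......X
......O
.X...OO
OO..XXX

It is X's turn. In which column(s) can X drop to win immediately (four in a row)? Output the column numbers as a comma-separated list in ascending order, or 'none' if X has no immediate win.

col 0: drop X → no win
col 1: drop X → no win
col 2: drop X → no win
col 3: drop X → WIN!
col 4: drop X → no win
col 5: drop X → no win
col 6: drop X → no win

Answer: 3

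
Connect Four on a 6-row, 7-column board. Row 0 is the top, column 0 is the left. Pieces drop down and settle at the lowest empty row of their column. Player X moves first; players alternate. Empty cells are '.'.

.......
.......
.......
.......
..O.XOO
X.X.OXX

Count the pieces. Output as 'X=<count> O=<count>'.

X=5 O=4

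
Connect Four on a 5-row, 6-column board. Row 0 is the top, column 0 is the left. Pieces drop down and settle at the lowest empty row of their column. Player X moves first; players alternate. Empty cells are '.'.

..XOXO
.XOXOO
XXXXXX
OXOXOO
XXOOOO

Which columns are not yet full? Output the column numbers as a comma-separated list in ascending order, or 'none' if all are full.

Answer: 0,1

Derivation:
col 0: top cell = '.' → open
col 1: top cell = '.' → open
col 2: top cell = 'X' → FULL
col 3: top cell = 'O' → FULL
col 4: top cell = 'X' → FULL
col 5: top cell = 'O' → FULL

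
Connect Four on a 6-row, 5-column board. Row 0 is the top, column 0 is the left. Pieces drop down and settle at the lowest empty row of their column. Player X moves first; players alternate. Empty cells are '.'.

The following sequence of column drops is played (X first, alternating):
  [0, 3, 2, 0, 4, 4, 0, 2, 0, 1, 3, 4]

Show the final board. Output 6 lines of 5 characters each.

Move 1: X drops in col 0, lands at row 5
Move 2: O drops in col 3, lands at row 5
Move 3: X drops in col 2, lands at row 5
Move 4: O drops in col 0, lands at row 4
Move 5: X drops in col 4, lands at row 5
Move 6: O drops in col 4, lands at row 4
Move 7: X drops in col 0, lands at row 3
Move 8: O drops in col 2, lands at row 4
Move 9: X drops in col 0, lands at row 2
Move 10: O drops in col 1, lands at row 5
Move 11: X drops in col 3, lands at row 4
Move 12: O drops in col 4, lands at row 3

Answer: .....
.....
X....
X...O
O.OXO
XOXOX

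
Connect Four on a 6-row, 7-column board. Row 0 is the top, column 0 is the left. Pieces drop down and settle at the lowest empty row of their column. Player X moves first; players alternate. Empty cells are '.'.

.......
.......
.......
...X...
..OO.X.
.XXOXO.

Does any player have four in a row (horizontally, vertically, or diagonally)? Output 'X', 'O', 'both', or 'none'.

none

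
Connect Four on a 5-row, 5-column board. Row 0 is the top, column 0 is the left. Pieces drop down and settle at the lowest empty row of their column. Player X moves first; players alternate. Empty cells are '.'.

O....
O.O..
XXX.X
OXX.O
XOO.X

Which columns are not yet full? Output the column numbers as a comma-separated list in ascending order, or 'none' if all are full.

Answer: 1,2,3,4

Derivation:
col 0: top cell = 'O' → FULL
col 1: top cell = '.' → open
col 2: top cell = '.' → open
col 3: top cell = '.' → open
col 4: top cell = '.' → open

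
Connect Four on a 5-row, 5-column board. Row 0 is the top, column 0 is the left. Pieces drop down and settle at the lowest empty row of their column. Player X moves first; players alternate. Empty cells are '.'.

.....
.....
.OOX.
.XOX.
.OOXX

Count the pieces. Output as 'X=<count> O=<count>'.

X=5 O=5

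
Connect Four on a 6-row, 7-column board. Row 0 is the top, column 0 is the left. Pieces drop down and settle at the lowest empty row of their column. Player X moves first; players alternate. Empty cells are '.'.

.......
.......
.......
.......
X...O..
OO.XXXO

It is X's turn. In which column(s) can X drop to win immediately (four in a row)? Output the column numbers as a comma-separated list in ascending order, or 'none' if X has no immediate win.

col 0: drop X → no win
col 1: drop X → no win
col 2: drop X → WIN!
col 3: drop X → no win
col 4: drop X → no win
col 5: drop X → no win
col 6: drop X → no win

Answer: 2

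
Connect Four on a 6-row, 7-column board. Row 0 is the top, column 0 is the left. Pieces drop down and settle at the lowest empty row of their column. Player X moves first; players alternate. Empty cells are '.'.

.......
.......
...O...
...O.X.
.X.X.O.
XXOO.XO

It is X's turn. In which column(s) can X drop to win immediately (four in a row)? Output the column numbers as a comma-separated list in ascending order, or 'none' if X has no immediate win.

col 0: drop X → no win
col 1: drop X → no win
col 2: drop X → no win
col 3: drop X → no win
col 4: drop X → no win
col 5: drop X → no win
col 6: drop X → no win

Answer: none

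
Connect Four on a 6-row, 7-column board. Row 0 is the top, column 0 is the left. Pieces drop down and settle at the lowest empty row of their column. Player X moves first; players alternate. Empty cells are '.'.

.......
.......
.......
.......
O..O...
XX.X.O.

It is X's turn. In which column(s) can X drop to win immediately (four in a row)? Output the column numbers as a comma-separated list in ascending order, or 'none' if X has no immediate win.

Answer: 2

Derivation:
col 0: drop X → no win
col 1: drop X → no win
col 2: drop X → WIN!
col 3: drop X → no win
col 4: drop X → no win
col 5: drop X → no win
col 6: drop X → no win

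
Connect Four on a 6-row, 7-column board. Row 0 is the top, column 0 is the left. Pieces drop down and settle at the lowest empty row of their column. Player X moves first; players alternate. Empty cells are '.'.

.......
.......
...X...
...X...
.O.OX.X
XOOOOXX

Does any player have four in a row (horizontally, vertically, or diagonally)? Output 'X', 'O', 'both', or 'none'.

O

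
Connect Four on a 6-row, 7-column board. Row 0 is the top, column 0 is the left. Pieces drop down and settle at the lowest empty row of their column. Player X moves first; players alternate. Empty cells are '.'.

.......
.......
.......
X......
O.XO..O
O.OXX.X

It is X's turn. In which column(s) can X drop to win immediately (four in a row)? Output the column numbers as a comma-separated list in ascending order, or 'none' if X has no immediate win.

Answer: 5

Derivation:
col 0: drop X → no win
col 1: drop X → no win
col 2: drop X → no win
col 3: drop X → no win
col 4: drop X → no win
col 5: drop X → WIN!
col 6: drop X → no win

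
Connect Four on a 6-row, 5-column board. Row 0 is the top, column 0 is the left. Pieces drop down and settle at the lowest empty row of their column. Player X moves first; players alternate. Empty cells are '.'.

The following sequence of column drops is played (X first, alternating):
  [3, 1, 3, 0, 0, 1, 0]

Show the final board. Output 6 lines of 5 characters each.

Answer: .....
.....
.....
X....
XO.X.
OO.X.

Derivation:
Move 1: X drops in col 3, lands at row 5
Move 2: O drops in col 1, lands at row 5
Move 3: X drops in col 3, lands at row 4
Move 4: O drops in col 0, lands at row 5
Move 5: X drops in col 0, lands at row 4
Move 6: O drops in col 1, lands at row 4
Move 7: X drops in col 0, lands at row 3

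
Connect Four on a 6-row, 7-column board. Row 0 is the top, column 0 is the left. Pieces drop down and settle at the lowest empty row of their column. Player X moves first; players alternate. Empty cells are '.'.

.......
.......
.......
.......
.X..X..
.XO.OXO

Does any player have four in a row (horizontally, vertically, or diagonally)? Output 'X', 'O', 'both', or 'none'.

none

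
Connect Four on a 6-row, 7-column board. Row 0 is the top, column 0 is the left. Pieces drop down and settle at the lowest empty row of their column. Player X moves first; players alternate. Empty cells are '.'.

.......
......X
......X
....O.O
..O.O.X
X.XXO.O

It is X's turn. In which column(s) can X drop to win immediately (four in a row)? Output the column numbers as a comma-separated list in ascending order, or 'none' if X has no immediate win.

Answer: 1

Derivation:
col 0: drop X → no win
col 1: drop X → WIN!
col 2: drop X → no win
col 3: drop X → no win
col 4: drop X → no win
col 5: drop X → no win
col 6: drop X → no win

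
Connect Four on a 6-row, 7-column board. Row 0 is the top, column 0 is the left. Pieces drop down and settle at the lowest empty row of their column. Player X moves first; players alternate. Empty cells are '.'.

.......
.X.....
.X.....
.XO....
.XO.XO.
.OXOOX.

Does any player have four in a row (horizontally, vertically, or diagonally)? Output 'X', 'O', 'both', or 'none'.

X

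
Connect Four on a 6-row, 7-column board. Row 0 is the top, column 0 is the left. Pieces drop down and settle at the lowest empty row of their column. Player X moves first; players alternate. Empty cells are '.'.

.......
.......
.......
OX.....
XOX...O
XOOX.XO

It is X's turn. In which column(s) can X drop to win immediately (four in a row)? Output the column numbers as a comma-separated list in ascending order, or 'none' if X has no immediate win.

col 0: drop X → WIN!
col 1: drop X → no win
col 2: drop X → no win
col 3: drop X → no win
col 4: drop X → no win
col 5: drop X → no win
col 6: drop X → no win

Answer: 0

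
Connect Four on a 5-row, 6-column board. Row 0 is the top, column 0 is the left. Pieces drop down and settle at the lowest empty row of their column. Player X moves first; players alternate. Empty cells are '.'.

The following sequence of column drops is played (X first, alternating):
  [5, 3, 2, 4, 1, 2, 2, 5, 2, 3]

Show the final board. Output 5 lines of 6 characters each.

Move 1: X drops in col 5, lands at row 4
Move 2: O drops in col 3, lands at row 4
Move 3: X drops in col 2, lands at row 4
Move 4: O drops in col 4, lands at row 4
Move 5: X drops in col 1, lands at row 4
Move 6: O drops in col 2, lands at row 3
Move 7: X drops in col 2, lands at row 2
Move 8: O drops in col 5, lands at row 3
Move 9: X drops in col 2, lands at row 1
Move 10: O drops in col 3, lands at row 3

Answer: ......
..X...
..X...
..OO.O
.XXOOX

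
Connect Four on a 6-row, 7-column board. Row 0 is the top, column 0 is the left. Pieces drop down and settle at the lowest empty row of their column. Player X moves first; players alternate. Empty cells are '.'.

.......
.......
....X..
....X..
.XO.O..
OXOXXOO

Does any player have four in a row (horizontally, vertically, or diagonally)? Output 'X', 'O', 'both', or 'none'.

none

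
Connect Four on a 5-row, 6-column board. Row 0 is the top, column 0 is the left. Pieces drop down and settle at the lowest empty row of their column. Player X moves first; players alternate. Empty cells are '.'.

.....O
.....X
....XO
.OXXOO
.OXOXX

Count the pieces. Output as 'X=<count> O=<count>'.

X=7 O=7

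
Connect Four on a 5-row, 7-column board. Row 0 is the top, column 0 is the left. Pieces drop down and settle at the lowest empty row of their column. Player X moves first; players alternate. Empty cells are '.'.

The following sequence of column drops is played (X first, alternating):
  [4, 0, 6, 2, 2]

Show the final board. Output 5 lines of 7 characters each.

Answer: .......
.......
.......
..X....
O.O.X.X

Derivation:
Move 1: X drops in col 4, lands at row 4
Move 2: O drops in col 0, lands at row 4
Move 3: X drops in col 6, lands at row 4
Move 4: O drops in col 2, lands at row 4
Move 5: X drops in col 2, lands at row 3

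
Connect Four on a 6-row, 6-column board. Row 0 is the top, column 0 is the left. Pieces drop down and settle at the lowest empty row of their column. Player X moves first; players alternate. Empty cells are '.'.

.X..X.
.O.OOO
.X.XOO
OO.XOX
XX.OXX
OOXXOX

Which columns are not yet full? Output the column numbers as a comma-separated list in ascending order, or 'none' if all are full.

Answer: 0,2,3,5

Derivation:
col 0: top cell = '.' → open
col 1: top cell = 'X' → FULL
col 2: top cell = '.' → open
col 3: top cell = '.' → open
col 4: top cell = 'X' → FULL
col 5: top cell = '.' → open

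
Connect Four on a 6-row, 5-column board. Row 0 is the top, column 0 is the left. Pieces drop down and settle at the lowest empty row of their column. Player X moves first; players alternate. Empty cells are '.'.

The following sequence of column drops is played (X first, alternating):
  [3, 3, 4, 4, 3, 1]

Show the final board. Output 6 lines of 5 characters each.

Answer: .....
.....
.....
...X.
...OO
.O.XX

Derivation:
Move 1: X drops in col 3, lands at row 5
Move 2: O drops in col 3, lands at row 4
Move 3: X drops in col 4, lands at row 5
Move 4: O drops in col 4, lands at row 4
Move 5: X drops in col 3, lands at row 3
Move 6: O drops in col 1, lands at row 5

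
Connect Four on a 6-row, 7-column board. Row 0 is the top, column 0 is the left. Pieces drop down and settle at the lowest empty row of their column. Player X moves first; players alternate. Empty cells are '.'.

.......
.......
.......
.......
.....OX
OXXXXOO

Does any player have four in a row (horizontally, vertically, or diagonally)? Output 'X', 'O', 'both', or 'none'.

X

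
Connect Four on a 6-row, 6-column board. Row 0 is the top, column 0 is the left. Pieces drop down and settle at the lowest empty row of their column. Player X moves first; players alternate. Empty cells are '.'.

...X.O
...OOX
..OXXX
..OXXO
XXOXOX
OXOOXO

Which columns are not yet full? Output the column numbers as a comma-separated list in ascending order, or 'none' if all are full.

col 0: top cell = '.' → open
col 1: top cell = '.' → open
col 2: top cell = '.' → open
col 3: top cell = 'X' → FULL
col 4: top cell = '.' → open
col 5: top cell = 'O' → FULL

Answer: 0,1,2,4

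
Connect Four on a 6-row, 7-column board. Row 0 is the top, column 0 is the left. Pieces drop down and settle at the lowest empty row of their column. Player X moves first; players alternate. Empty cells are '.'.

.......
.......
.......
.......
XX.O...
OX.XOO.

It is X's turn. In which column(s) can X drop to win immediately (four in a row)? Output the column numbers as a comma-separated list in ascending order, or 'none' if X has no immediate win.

Answer: none

Derivation:
col 0: drop X → no win
col 1: drop X → no win
col 2: drop X → no win
col 3: drop X → no win
col 4: drop X → no win
col 5: drop X → no win
col 6: drop X → no win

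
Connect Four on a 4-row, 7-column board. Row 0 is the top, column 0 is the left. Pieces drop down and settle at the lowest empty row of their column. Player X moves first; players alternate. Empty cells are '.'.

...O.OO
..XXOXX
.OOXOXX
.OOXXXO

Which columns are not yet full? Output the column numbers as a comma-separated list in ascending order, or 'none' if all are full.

Answer: 0,1,2,4

Derivation:
col 0: top cell = '.' → open
col 1: top cell = '.' → open
col 2: top cell = '.' → open
col 3: top cell = 'O' → FULL
col 4: top cell = '.' → open
col 5: top cell = 'O' → FULL
col 6: top cell = 'O' → FULL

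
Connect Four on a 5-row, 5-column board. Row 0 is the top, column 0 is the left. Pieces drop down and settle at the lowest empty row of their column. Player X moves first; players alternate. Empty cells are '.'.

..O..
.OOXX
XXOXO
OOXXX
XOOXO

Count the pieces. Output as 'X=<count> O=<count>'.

X=10 O=10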